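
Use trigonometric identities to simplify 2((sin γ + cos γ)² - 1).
2((sin γ + cos γ)² - 1) = 2(sin(2γ)) (using Pythagorean + double angle)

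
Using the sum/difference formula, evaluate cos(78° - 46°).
cos(78° - 46°) = cos 78° cos 46° + sin 78° sin 46° = 0.848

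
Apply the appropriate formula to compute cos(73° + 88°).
cos(73° + 88°) = cos 73° cos 88° - sin 73° sin 88° = -0.9455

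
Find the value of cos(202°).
cos(202°) = -0.9272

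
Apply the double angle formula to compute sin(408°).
sin(408°) = 2 sin 204° cos 204° = 0.7431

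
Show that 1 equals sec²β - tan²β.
RHS = 1/cos²β - sin²β/cos²β = (1 - sin²β)/cos²β = cos²β/cos²β = 1 = LHS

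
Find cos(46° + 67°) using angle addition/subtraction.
cos(46° + 67°) = cos 46° cos 67° - sin 46° sin 67° = -0.3907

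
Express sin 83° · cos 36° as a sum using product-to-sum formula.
sin 83° cos 36° = (1/2)[sin(83°+36°) + sin(83°-36°)]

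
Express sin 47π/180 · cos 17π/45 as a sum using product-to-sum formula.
sin 47π/180 cos 17π/45 = (1/2)[sin(47π/180+17π/45) + sin(47π/180-17π/45)]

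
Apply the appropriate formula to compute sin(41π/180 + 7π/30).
sin(41π/180 + 7π/30) = sin 41π/180 cos 7π/30 + cos 41π/180 sin 7π/30 = 0.9925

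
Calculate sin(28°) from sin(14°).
sin(28°) = 2 sin 14° cos 14° = 0.4695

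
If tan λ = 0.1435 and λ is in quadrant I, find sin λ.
sin λ = 0.142 (using tan²λ + 1 = sec²λ)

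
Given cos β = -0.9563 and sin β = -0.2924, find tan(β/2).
tan(β/2) = sin β / (1 + cos β) = -6.691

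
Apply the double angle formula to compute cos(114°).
cos(114°) = 2cos²57° - 1 = -0.4067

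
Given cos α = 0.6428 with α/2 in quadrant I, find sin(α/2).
sin(α/2) = ±√((1 - cos α)/2); positive since α/2 ∈ QI, so sin(α/2) = 0.4226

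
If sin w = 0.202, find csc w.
csc w = 1/sin w = 4.95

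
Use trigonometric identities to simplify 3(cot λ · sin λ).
3(cot λ · sin λ) = 3(cos λ) (using Quotient identity)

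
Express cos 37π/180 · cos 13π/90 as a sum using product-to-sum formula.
cos 37π/180 cos 13π/90 = (1/2)[cos(37π/180-13π/90) + cos(37π/180+13π/90)]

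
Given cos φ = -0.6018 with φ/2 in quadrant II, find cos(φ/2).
cos(φ/2) = ±√((1 + cos φ)/2); negative since φ/2 ∈ QII, so cos(φ/2) = -0.4462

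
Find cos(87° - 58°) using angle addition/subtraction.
cos(87° - 58°) = cos 87° cos 58° + sin 87° sin 58° = 0.8746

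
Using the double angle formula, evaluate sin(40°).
sin(40°) = 2 sin 20° cos 20° = 0.6428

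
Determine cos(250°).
cos(250°) = -0.342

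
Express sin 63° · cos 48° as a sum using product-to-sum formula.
sin 63° cos 48° = (1/2)[sin(63°+48°) + sin(63°-48°)]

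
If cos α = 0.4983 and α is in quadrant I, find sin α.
sin α = 0.867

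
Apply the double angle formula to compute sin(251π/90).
sin(251π/90) = 2 sin 251π/180 cos 251π/180 = 0.6157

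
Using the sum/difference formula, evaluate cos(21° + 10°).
cos(21° + 10°) = cos 21° cos 10° - sin 21° sin 10° = 0.8572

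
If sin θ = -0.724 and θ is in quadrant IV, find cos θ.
cos θ = 0.6898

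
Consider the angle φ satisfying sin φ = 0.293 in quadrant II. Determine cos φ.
cos φ = ±√(1 - sin²φ) = -0.9561 (negative in QII)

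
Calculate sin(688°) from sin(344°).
sin(688°) = 2 sin 344° cos 344° = -0.5299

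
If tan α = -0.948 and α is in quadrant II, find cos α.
cos α = -0.7257 (using tan²α + 1 = sec²α)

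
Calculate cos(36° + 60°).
cos(36° + 60°) = cos 36° cos 60° - sin 36° sin 60° = -0.1045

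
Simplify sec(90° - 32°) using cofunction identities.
sec(90° - 32°) = csc(32°)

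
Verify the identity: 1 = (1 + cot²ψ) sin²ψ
RHS = csc²ψ · sin²ψ = (1/sin²ψ) · sin²ψ = 1 = LHS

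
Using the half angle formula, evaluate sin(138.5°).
sin(138.5°) = √((1 - cos 277°)/2) = 0.6626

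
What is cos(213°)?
cos(213°) = -0.8387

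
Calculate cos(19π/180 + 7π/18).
cos(19π/180 + 7π/18) = cos 19π/180 cos 7π/18 - sin 19π/180 sin 7π/18 = 0.01745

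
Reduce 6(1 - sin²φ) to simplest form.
6(1 - sin²φ) = 6(cos²φ) (using Pythagorean identity)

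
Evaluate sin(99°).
sin(99°) = 0.9877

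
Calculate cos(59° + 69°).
cos(59° + 69°) = cos 59° cos 69° - sin 59° sin 69° = -0.6157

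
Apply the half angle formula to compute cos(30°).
cos(30°) = √((1 + cos 60°)/2) = √3/2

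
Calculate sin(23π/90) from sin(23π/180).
sin(23π/90) = 2 sin 23π/180 cos 23π/180 = 0.7193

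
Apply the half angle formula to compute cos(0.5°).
cos(0.5°) = √((1 + cos 1°)/2) = 1.0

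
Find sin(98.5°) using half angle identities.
sin(98.5°) = √((1 - cos 197°)/2) = 0.989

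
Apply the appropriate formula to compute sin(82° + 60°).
sin(82° + 60°) = sin 82° cos 60° + cos 82° sin 60° = 0.6157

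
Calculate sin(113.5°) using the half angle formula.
sin(113.5°) = √((1 - cos 227°)/2) = 0.9171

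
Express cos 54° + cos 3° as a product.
cos 54° + cos 3° = 2 cos(28.5°) cos(25.5°)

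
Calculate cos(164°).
cos(164°) = -0.9613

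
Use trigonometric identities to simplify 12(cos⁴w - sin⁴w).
12(cos⁴w - sin⁴w) = 12(cos(2w)) (using Factoring + double angle)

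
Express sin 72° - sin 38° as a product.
sin 72° - sin 38° = 2 cos(55°) sin(17°)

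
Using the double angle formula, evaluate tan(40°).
tan(40°) = 2 tan 20° / (1 - tan²20°) = 0.8391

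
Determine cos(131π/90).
cos(131π/90) = -0.1392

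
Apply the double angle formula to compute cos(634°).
cos(634°) = cos²317° - sin²317° = 0.06976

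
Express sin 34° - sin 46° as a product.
sin 34° - sin 46° = 2 cos(40°) sin(-6°)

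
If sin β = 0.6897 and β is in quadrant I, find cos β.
cos β = 0.7241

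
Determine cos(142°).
cos(142°) = -0.788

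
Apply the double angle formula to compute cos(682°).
cos(682°) = cos²341° - sin²341° = 0.788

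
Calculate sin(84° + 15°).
sin(84° + 15°) = sin 84° cos 15° + cos 84° sin 15° = 0.9877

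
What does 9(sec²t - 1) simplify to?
9(sec²t - 1) = 9(tan²t) (using Pythagorean identity)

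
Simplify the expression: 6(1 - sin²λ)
6(1 - sin²λ) = 6(cos²λ) (using Pythagorean identity)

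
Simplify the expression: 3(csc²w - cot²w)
3(csc²w - cot²w) = 3 (using Pythagorean identity)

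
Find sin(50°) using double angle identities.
sin(50°) = 2 sin 25° cos 25° = 0.766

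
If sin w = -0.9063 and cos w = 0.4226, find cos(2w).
cos(2w) = cos²w - sin²w = -0.6428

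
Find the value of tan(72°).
tan(72°) = 3.078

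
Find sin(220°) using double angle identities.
sin(220°) = 2 sin 110° cos 110° = -0.6428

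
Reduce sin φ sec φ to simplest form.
sin φ sec φ = tan φ (using Reciprocal + quotient)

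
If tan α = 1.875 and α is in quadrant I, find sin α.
sin α = 0.8824 (using tan²α + 1 = sec²α)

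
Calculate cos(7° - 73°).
cos(7° - 73°) = cos 7° cos 73° + sin 7° sin 73° = 0.4067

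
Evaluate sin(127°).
sin(127°) = 0.7986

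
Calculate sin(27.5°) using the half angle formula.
sin(27.5°) = √((1 - cos 55°)/2) = 0.4617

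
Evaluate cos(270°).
cos(270°) = 0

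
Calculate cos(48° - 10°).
cos(48° - 10°) = cos 48° cos 10° + sin 48° sin 10° = 0.788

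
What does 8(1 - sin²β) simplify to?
8(1 - sin²β) = 8(cos²β) (using Pythagorean identity)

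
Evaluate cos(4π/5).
cos(4π/5) = -0.809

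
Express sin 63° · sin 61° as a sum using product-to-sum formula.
sin 63° sin 61° = (1/2)[cos(63°-61°) - cos(63°+61°)]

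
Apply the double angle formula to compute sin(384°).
sin(384°) = 2 sin 192° cos 192° = 0.4067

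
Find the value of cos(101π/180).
cos(101π/180) = -0.1908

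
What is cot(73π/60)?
cot(73π/60) = 1.235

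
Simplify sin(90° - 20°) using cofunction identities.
sin(90° - 20°) = cos(20°)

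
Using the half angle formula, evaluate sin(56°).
sin(56°) = √((1 - cos 112°)/2) = 0.829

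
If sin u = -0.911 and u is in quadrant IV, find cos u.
cos u = 0.4124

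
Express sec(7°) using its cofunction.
sec(7°) = csc(90° - 7°) = csc(83°)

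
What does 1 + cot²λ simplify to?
1 + cot²λ = csc²λ (using Pythagorean identity)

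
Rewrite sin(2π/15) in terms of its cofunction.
sin(2π/15) = cos(π/2 - 2π/15) = cos(11π/30)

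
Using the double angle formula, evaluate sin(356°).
sin(356°) = 2 sin 178° cos 178° = -0.06976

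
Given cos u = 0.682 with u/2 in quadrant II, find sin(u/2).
sin(u/2) = ±√((1 - cos u)/2); positive since u/2 ∈ QII, so sin(u/2) = 0.3987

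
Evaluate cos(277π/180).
cos(277π/180) = 0.1219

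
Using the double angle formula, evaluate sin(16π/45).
sin(16π/45) = 2 sin 8π/45 cos 8π/45 = 0.8988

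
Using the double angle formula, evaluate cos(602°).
cos(602°) = cos²301° - sin²301° = -0.4695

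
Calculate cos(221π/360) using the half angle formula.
cos(221π/360) = -√((1 + cos 221π/180)/2) = -0.3502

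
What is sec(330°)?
sec(330°) = 2√3/3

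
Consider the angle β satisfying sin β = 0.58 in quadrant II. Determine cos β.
cos β = ±√(1 - sin²β) = -0.8146 (negative in QII)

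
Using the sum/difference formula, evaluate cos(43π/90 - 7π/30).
cos(43π/90 - 7π/30) = cos 43π/90 cos 7π/30 + sin 43π/90 sin 7π/30 = 0.7193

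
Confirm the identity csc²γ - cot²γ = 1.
LHS = 1/sin²γ - cos²γ/sin²γ = (1 - cos²γ)/sin²γ = sin²γ/sin²γ = 1 = RHS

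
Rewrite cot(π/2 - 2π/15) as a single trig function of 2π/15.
cot(π/2 - 2π/15) = tan(2π/15)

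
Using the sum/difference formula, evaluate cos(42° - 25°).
cos(42° - 25°) = cos 42° cos 25° + sin 42° sin 25° = 0.9563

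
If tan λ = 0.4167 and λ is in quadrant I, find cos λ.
cos λ = 0.9231 (using tan²λ + 1 = sec²λ)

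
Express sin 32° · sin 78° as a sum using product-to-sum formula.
sin 32° sin 78° = (1/2)[cos(32°-78°) - cos(32°+78°)]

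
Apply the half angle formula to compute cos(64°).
cos(64°) = √((1 + cos 128°)/2) = 0.4384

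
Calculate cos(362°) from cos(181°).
cos(362°) = cos²181° - sin²181° = 0.9994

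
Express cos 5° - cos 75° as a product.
cos 5° - cos 75° = -2 sin(40°) sin(-35°)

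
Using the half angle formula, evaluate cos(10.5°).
cos(10.5°) = √((1 + cos 21°)/2) = 0.9833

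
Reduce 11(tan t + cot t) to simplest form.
11(tan t + cot t) = 11(sec t csc t) (using Quotient identities)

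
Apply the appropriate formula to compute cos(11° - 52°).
cos(11° - 52°) = cos 11° cos 52° + sin 11° sin 52° = 0.7547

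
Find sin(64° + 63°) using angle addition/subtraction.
sin(64° + 63°) = sin 64° cos 63° + cos 64° sin 63° = 0.7986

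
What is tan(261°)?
tan(261°) = 6.314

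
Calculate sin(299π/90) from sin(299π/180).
sin(299π/90) = 2 sin 299π/180 cos 299π/180 = -0.848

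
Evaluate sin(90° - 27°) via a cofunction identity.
sin(90° - 27°) = cos(27°) = 0.891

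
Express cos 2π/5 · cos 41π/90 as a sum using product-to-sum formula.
cos 2π/5 cos 41π/90 = (1/2)[cos(2π/5-41π/90) + cos(2π/5+41π/90)]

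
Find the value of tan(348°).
tan(348°) = -0.2126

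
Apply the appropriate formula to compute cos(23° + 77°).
cos(23° + 77°) = cos 23° cos 77° - sin 23° sin 77° = -0.1736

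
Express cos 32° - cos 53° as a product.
cos 32° - cos 53° = -2 sin(42.5°) sin(-10.5°)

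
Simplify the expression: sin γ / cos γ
sin γ / cos γ = tan γ (using Quotient identity)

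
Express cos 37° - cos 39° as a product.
cos 37° - cos 39° = -2 sin(38°) sin(-1°)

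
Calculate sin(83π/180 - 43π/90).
sin(83π/180 - 43π/90) = sin 83π/180 cos 43π/90 - cos 83π/180 sin 43π/90 = -0.05234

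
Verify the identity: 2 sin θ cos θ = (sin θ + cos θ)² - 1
RHS = sin²θ + 2 sin θ cos θ + cos²θ - 1 = (sin²θ + cos²θ) + 2 sin θ cos θ - 1 = 1 + 2 sin θ cos θ - 1 = 2 sin θ cos θ = LHS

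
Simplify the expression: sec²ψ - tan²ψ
sec²ψ - tan²ψ = 1 (using Pythagorean identity)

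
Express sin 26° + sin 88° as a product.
sin 26° + sin 88° = 2 sin(57°) cos(-31°)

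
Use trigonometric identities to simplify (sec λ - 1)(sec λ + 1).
(sec λ - 1)(sec λ + 1) = tan²λ (using Diff. of squares)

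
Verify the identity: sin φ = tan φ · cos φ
RHS = (sin φ/cos φ) · cos φ = sin φ = LHS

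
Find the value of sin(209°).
sin(209°) = -0.4848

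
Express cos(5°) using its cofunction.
cos(5°) = sin(90° - 5°) = sin(85°)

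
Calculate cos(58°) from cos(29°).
cos(58°) = cos²29° - sin²29° = 0.5299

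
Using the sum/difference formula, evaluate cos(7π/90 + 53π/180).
cos(7π/90 + 53π/180) = cos 7π/90 cos 53π/180 - sin 7π/90 sin 53π/180 = 0.3907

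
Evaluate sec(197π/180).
sec(197π/180) = -1.046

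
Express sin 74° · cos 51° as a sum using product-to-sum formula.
sin 74° cos 51° = (1/2)[sin(74°+51°) + sin(74°-51°)]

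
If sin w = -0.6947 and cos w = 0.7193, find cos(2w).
cos(2w) = cos²w - sin²w = 0.03478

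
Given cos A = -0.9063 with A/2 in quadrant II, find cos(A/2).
cos(A/2) = ±√((1 + cos A)/2); negative since A/2 ∈ QII, so cos(A/2) = -0.2164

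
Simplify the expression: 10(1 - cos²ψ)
10(1 - cos²ψ) = 10(sin²ψ) (using Pythagorean identity)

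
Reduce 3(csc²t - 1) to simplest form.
3(csc²t - 1) = 3(cot²t) (using Pythagorean identity)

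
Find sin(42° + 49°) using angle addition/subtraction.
sin(42° + 49°) = sin 42° cos 49° + cos 42° sin 49° = 0.9998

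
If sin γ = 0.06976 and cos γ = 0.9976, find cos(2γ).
cos(2γ) = cos²γ - sin²γ = 0.9903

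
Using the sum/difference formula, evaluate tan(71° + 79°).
tan(71° + 79°) = (tan 71° + tan 79°)/(1 - tan 71° tan 79°) = -√3/3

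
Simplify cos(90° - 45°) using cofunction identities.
cos(90° - 45°) = sin(45°)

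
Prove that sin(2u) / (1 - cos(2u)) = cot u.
LHS = 2 sin u cos u / (2sin²u) = cos u/sin u = cot u = RHS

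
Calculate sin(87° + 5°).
sin(87° + 5°) = sin 87° cos 5° + cos 87° sin 5° = 0.9994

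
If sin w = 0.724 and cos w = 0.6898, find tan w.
tan w = sin w / cos w = 1.05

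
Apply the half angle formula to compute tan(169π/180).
tan(169π/180) = sin 169π/90 / (1 + cos 169π/90) = -0.1944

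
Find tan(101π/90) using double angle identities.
tan(101π/90) = 2 tan 101π/180 / (1 - tan²101π/180) = 0.404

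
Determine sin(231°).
sin(231°) = -0.7771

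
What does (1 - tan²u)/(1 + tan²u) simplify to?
(1 - tan²u)/(1 + tan²u) = cos(2u) (using Double angle)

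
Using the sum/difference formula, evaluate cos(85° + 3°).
cos(85° + 3°) = cos 85° cos 3° - sin 85° sin 3° = 0.0349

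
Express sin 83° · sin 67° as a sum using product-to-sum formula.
sin 83° sin 67° = (1/2)[cos(83°-67°) - cos(83°+67°)]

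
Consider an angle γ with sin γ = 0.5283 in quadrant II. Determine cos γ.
cos γ = ±√(1 - sin²γ) = -0.8491 (negative in QII)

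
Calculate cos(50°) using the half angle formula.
cos(50°) = √((1 + cos 100°)/2) = 0.6428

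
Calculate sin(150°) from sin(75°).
sin(150°) = 2 sin 75° cos 75° = 1/2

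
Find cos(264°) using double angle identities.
cos(264°) = cos²132° - sin²132° = -0.1045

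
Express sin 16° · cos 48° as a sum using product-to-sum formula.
sin 16° cos 48° = (1/2)[sin(16°+48°) + sin(16°-48°)]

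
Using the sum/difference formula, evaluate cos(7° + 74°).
cos(7° + 74°) = cos 7° cos 74° - sin 7° sin 74° = 0.1564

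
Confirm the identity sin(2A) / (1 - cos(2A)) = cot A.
LHS = 2 sin A cos A / (2sin²A) = cos A/sin A = cot A = RHS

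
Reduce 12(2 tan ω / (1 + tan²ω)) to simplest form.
12(2 tan ω / (1 + tan²ω)) = 12(sin(2ω)) (using Double angle)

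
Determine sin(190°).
sin(190°) = -0.1736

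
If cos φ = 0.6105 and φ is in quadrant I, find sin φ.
sin φ = 0.792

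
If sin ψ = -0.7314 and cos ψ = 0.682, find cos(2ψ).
cos(2ψ) = cos²ψ - sin²ψ = -0.06982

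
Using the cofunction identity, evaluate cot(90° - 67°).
cot(90° - 67°) = tan(67°) = 2.356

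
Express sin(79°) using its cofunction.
sin(79°) = cos(90° - 79°) = cos(11°)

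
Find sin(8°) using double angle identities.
sin(8°) = 2 sin 4° cos 4° = 0.1392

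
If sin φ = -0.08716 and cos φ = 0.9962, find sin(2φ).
sin(2φ) = 2 sin φ cos φ = -0.1737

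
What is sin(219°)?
sin(219°) = -0.6293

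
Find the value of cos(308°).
cos(308°) = 0.6157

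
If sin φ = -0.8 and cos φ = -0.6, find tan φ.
tan φ = sin φ / cos φ = 1.333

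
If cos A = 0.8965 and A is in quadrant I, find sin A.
sin A = 0.443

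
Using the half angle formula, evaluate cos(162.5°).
cos(162.5°) = -√((1 + cos 325°)/2) = -0.9537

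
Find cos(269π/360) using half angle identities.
cos(269π/360) = -√((1 + cos 269π/180)/2) = -0.7009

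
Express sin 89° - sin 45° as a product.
sin 89° - sin 45° = 2 cos(67°) sin(22°)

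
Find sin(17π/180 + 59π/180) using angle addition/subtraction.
sin(17π/180 + 59π/180) = sin 17π/180 cos 59π/180 + cos 17π/180 sin 59π/180 = 0.9703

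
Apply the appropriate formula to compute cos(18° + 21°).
cos(18° + 21°) = cos 18° cos 21° - sin 18° sin 21° = 0.7771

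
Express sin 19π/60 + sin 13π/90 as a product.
sin 19π/60 + sin 13π/90 = 2 sin(83π/360) cos(31π/360)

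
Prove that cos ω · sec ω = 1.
LHS = cos ω · (1/cos ω) = 1 = RHS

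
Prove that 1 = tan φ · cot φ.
RHS = (sin φ/cos φ) · (cos φ/sin φ) = 1 = LHS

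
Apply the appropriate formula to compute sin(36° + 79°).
sin(36° + 79°) = sin 36° cos 79° + cos 36° sin 79° = 0.9063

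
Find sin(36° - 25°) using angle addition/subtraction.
sin(36° - 25°) = sin 36° cos 25° - cos 36° sin 25° = 0.1908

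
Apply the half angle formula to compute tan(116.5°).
tan(116.5°) = sin 233° / (1 + cos 233°) = -2.006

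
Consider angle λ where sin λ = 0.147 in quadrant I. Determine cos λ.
cos λ = √(1 - sin²λ) = 0.9891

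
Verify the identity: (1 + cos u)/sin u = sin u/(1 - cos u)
RHS = sin u(1 + cos u) / ((1 - cos u)(1 + cos u)) = sin u(1 + cos u) / (1 - cos²u) = sin u(1 + cos u) / sin²u = (1 + cos u)/sin u = LHS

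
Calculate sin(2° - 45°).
sin(2° - 45°) = sin 2° cos 45° - cos 2° sin 45° = -0.682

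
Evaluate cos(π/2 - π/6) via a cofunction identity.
cos(π/2 - π/6) = sin(π/6) = 1/2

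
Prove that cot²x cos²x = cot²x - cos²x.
RHS = cos²x/sin²x - cos²x = cos²x(1/sin²x - 1) = cos²x · (1 - sin²x)/sin²x = cos²x · cos²x/sin²x = cos²x · cot²x = LHS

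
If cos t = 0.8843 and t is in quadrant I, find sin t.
sin t = 0.4669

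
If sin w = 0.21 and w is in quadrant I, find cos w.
cos w = 0.9777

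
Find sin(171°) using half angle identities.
sin(171°) = √((1 - cos 342°)/2) = 0.1564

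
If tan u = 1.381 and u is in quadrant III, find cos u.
cos u = -0.5865 (using tan²u + 1 = sec²u)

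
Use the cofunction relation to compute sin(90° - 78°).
sin(90° - 78°) = cos(78°) = 0.2079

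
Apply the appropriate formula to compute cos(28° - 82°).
cos(28° - 82°) = cos 28° cos 82° + sin 28° sin 82° = 0.5878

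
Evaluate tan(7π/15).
tan(7π/15) = 9.514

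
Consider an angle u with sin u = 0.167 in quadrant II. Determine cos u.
cos u = ±√(1 - sin²u) = -0.986 (negative in QII)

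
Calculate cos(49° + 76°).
cos(49° + 76°) = cos 49° cos 76° - sin 49° sin 76° = -0.5736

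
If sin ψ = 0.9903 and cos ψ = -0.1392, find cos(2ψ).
cos(2ψ) = cos²ψ - sin²ψ = -0.9613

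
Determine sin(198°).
sin(198°) = -0.309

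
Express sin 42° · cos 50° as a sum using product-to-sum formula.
sin 42° cos 50° = (1/2)[sin(42°+50°) + sin(42°-50°)]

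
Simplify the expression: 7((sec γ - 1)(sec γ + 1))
7((sec γ - 1)(sec γ + 1)) = 7(tan²γ) (using Diff. of squares)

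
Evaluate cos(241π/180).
cos(241π/180) = -0.4848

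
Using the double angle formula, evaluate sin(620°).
sin(620°) = 2 sin 310° cos 310° = -0.9848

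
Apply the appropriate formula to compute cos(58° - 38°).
cos(58° - 38°) = cos 58° cos 38° + sin 58° sin 38° = 0.9397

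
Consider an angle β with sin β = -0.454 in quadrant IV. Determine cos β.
cos β = √(1 - sin²β) = 0.891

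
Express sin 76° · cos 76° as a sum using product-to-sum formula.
sin 76° cos 76° = (1/2)[sin(76°+76°) + sin(76°-76°)]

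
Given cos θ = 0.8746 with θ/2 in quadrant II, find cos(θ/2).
cos(θ/2) = ±√((1 + cos θ)/2); negative since θ/2 ∈ QII, so cos(θ/2) = -0.9681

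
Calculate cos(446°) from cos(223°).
cos(446°) = 1 - 2sin²223° = 0.06976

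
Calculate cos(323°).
cos(323°) = 0.7986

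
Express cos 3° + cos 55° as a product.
cos 3° + cos 55° = 2 cos(29°) cos(-26°)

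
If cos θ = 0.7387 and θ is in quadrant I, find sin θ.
sin θ = 0.674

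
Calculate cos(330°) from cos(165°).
cos(330°) = cos²165° - sin²165° = √3/2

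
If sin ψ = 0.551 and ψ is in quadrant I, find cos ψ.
cos ψ = 0.8345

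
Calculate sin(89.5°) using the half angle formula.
sin(89.5°) = √((1 - cos 179°)/2) = 1.0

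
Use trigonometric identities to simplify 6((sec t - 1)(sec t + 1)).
6((sec t - 1)(sec t + 1)) = 6(tan²t) (using Diff. of squares)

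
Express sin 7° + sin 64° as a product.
sin 7° + sin 64° = 2 sin(35.5°) cos(-28.5°)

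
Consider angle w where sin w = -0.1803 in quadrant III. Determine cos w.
cos w = ±√(1 - sin²w) = -0.9836 (negative in QIII)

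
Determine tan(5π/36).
tan(5π/36) = 0.4663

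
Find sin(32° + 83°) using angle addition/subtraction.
sin(32° + 83°) = sin 32° cos 83° + cos 32° sin 83° = 0.9063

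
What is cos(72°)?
cos(72°) = 0.309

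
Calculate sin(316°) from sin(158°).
sin(316°) = 2 sin 158° cos 158° = -0.6947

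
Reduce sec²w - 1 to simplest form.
sec²w - 1 = tan²w (using Pythagorean identity)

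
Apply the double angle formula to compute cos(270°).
cos(270°) = cos²135° - sin²135° = 0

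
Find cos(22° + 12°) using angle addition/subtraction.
cos(22° + 12°) = cos 22° cos 12° - sin 22° sin 12° = 0.829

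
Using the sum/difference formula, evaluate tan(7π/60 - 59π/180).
tan(7π/60 - 59π/180) = (tan 7π/60 - tan 59π/180)/(1 + tan 7π/60 tan 59π/180) = -0.7813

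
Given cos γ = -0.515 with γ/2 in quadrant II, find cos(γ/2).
cos(γ/2) = ±√((1 + cos γ)/2); negative since γ/2 ∈ QII, so cos(γ/2) = -0.4924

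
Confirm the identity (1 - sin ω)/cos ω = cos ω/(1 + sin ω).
LHS = (1 - sin ω)(1 + sin ω) / (cos ω(1 + sin ω)) = (1 - sin²ω) / (cos ω(1 + sin ω)) = cos²ω / (cos ω(1 + sin ω)) = cos ω/(1 + sin ω) = RHS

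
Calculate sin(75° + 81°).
sin(75° + 81°) = sin 75° cos 81° + cos 75° sin 81° = 0.4067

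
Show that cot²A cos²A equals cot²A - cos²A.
RHS = cos²A/sin²A - cos²A = cos²A(1/sin²A - 1) = cos²A · (1 - sin²A)/sin²A = cos²A · cos²A/sin²A = cos²A · cot²A = LHS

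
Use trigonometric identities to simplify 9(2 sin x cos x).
9(2 sin x cos x) = 9(sin(2x)) (using Double angle)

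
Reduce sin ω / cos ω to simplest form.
sin ω / cos ω = tan ω (using Quotient identity)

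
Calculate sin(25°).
sin(25°) = 0.4226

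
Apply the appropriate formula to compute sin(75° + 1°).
sin(75° + 1°) = sin 75° cos 1° + cos 75° sin 1° = 0.9703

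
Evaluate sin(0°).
sin(0°) = 0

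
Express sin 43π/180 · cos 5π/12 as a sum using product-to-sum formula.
sin 43π/180 cos 5π/12 = (1/2)[sin(43π/180+5π/12) + sin(43π/180-5π/12)]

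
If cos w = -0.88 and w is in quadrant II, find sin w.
sin w = 0.475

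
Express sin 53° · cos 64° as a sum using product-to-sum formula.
sin 53° cos 64° = (1/2)[sin(53°+64°) + sin(53°-64°)]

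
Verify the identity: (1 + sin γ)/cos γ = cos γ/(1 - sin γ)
LHS = (1 + sin γ)(1 - sin γ) / (cos γ(1 - sin γ)) = (1 - sin²γ) / (cos γ(1 - sin γ)) = cos²γ / (cos γ(1 - sin γ)) = cos γ/(1 - sin γ) = RHS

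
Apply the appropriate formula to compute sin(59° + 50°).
sin(59° + 50°) = sin 59° cos 50° + cos 59° sin 50° = 0.9455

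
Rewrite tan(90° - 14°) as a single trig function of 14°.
tan(90° - 14°) = cot(14°)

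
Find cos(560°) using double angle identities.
cos(560°) = cos²280° - sin²280° = -0.9397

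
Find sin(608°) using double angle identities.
sin(608°) = 2 sin 304° cos 304° = -0.9272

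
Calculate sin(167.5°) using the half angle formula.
sin(167.5°) = √((1 - cos 335°)/2) = 0.2164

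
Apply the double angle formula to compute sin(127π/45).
sin(127π/45) = 2 sin 127π/90 cos 127π/90 = 0.5299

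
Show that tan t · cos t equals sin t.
LHS = (sin t/cos t) · cos t = sin t = RHS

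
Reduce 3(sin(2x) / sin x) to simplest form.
3(sin(2x) / sin x) = 3(2 cos x) (using Double angle)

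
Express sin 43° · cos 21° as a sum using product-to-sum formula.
sin 43° cos 21° = (1/2)[sin(43°+21°) + sin(43°-21°)]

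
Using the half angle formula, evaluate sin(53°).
sin(53°) = √((1 - cos 106°)/2) = 0.7986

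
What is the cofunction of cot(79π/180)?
cot(79π/180) = tan(π/2 - 79π/180) = tan(11π/180)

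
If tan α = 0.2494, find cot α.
cot α = 1/tan α = 4.01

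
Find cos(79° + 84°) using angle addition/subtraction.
cos(79° + 84°) = cos 79° cos 84° - sin 79° sin 84° = -0.9563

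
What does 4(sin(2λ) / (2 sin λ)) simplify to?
4(sin(2λ) / (2 sin λ)) = 4(cos λ) (using Double angle)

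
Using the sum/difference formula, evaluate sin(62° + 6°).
sin(62° + 6°) = sin 62° cos 6° + cos 62° sin 6° = 0.9272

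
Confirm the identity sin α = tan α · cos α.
RHS = (sin α/cos α) · cos α = sin α = LHS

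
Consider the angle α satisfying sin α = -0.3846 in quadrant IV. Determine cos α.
cos α = √(1 - sin²α) = 0.9231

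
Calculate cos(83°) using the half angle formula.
cos(83°) = √((1 + cos 166°)/2) = 0.1219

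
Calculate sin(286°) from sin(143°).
sin(286°) = 2 sin 143° cos 143° = -0.9613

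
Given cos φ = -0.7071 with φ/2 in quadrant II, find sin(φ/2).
sin(φ/2) = ±√((1 - cos φ)/2); positive since φ/2 ∈ QII, so sin(φ/2) = 0.9239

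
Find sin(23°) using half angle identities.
sin(23°) = √((1 - cos 46°)/2) = 0.3907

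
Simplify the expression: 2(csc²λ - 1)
2(csc²λ - 1) = 2(cot²λ) (using Pythagorean identity)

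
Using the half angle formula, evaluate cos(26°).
cos(26°) = √((1 + cos 52°)/2) = 0.8988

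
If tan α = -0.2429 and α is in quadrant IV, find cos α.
cos α = 0.9717 (using tan²α + 1 = sec²α)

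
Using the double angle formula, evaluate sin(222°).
sin(222°) = 2 sin 111° cos 111° = -0.6691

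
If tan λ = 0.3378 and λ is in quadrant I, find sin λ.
sin λ = 0.32 (using tan²λ + 1 = sec²λ)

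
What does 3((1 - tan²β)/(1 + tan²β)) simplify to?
3((1 - tan²β)/(1 + tan²β)) = 3(cos(2β)) (using Double angle)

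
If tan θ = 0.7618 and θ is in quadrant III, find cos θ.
cos θ = -0.7955 (using tan²θ + 1 = sec²θ)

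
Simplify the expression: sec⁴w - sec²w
sec⁴w - sec²w = tan⁴w + tan²w (using Pythagorean)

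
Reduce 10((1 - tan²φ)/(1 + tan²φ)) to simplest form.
10((1 - tan²φ)/(1 + tan²φ)) = 10(cos(2φ)) (using Double angle)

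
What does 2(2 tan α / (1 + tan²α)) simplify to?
2(2 tan α / (1 + tan²α)) = 2(sin(2α)) (using Double angle)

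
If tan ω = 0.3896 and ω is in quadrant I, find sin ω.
sin ω = 0.363 (using tan²ω + 1 = sec²ω)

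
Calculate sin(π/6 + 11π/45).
sin(π/6 + 11π/45) = sin π/6 cos 11π/45 + cos π/6 sin 11π/45 = 0.9613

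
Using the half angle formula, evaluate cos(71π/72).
cos(71π/72) = -√((1 + cos 71π/36)/2) = -0.999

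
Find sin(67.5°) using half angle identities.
sin(67.5°) = √((1 - cos 135°)/2) = √(2+√2)/2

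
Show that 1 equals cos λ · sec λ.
RHS = cos λ · (1/cos λ) = 1 = LHS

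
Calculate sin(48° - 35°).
sin(48° - 35°) = sin 48° cos 35° - cos 48° sin 35° = 0.225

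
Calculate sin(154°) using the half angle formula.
sin(154°) = √((1 - cos 308°)/2) = 0.4384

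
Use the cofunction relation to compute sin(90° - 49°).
sin(90° - 49°) = cos(49°) = 0.6561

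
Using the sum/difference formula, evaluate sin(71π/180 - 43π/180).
sin(71π/180 - 43π/180) = sin 71π/180 cos 43π/180 - cos 71π/180 sin 43π/180 = 0.4695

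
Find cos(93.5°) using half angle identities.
cos(93.5°) = -√((1 + cos 187°)/2) = -0.06105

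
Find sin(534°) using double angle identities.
sin(534°) = 2 sin 267° cos 267° = 0.1045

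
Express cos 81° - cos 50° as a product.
cos 81° - cos 50° = -2 sin(65.5°) sin(15.5°)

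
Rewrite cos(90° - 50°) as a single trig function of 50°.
cos(90° - 50°) = sin(50°)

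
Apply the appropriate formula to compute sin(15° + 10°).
sin(15° + 10°) = sin 15° cos 10° + cos 15° sin 10° = 0.4226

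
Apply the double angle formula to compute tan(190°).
tan(190°) = 2 tan 95° / (1 - tan²95°) = 0.1763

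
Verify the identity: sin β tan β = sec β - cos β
RHS = 1/cos β - cos β = (1 - cos²β)/cos β = sin²β/cos β = sin β · (sin β/cos β) = sin β tan β = LHS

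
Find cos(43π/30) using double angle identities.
cos(43π/30) = cos²43π/60 - sin²43π/60 = -0.2079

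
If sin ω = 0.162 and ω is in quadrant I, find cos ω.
cos ω = 0.9868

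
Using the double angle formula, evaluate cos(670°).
cos(670°) = cos²335° - sin²335° = 0.6428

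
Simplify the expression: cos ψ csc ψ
cos ψ csc ψ = cot ψ (using Reciprocal + quotient)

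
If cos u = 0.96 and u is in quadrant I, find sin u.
sin u = 0.28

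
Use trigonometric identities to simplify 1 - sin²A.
1 - sin²A = cos²A (using Pythagorean identity)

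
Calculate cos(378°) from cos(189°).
cos(378°) = cos²189° - sin²189° = 0.9511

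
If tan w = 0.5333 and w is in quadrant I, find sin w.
sin w = 0.4706 (using tan²w + 1 = sec²w)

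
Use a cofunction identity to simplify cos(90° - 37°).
cos(90° - 37°) = sin(37°)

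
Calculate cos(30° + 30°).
cos(30° + 30°) = cos 30° cos 30° - sin 30° sin 30° = 1/2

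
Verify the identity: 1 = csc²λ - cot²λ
RHS = 1/sin²λ - cos²λ/sin²λ = (1 - cos²λ)/sin²λ = sin²λ/sin²λ = 1 = LHS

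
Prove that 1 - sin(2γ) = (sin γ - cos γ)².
RHS = sin²γ - 2 sin γ cos γ + cos²γ = (sin²γ + cos²γ) - 2 sin γ cos γ = 1 - sin(2γ) = LHS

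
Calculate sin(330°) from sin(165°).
sin(330°) = 2 sin 165° cos 165° = -1/2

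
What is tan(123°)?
tan(123°) = -1.54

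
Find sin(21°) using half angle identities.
sin(21°) = √((1 - cos 42°)/2) = 0.3584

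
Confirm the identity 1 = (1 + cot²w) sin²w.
RHS = csc²w · sin²w = (1/sin²w) · sin²w = 1 = LHS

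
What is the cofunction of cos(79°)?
cos(79°) = sin(90° - 79°) = sin(11°)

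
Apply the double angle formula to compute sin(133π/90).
sin(133π/90) = 2 sin 133π/180 cos 133π/180 = -0.9976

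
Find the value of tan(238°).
tan(238°) = 1.6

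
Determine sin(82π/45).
sin(82π/45) = -0.5299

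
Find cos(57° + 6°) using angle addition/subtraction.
cos(57° + 6°) = cos 57° cos 6° - sin 57° sin 6° = 0.454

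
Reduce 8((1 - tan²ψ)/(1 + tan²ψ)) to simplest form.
8((1 - tan²ψ)/(1 + tan²ψ)) = 8(cos(2ψ)) (using Double angle)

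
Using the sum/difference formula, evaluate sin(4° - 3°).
sin(4° - 3°) = sin 4° cos 3° - cos 4° sin 3° = 0.01745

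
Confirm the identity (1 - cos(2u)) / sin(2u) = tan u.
LHS = 2sin²u / (2 sin u cos u) = sin u/cos u = tan u = RHS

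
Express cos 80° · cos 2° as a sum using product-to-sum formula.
cos 80° cos 2° = (1/2)[cos(80°-2°) + cos(80°+2°)]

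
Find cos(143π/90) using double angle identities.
cos(143π/90) = cos²143π/180 - sin²143π/180 = 0.2756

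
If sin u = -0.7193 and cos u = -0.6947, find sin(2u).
sin(2u) = 2 sin u cos u = 0.9994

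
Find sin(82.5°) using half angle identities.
sin(82.5°) = √((1 - cos 165°)/2) = 0.9914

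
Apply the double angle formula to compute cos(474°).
cos(474°) = cos²237° - sin²237° = -0.4067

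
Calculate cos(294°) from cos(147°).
cos(294°) = cos²147° - sin²147° = 0.4067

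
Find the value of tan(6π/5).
tan(6π/5) = 0.7265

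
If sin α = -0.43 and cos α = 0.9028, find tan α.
tan α = sin α / cos α = -0.4763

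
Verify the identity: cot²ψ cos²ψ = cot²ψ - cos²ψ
RHS = cos²ψ/sin²ψ - cos²ψ = cos²ψ(1/sin²ψ - 1) = cos²ψ · (1 - sin²ψ)/sin²ψ = cos²ψ · cos²ψ/sin²ψ = cos²ψ · cot²ψ = LHS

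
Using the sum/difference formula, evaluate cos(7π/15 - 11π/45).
cos(7π/15 - 11π/45) = cos 7π/15 cos 11π/45 + sin 7π/15 sin 11π/45 = 0.766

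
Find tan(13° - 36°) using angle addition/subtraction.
tan(13° - 36°) = (tan 13° - tan 36°)/(1 + tan 13° tan 36°) = -0.4245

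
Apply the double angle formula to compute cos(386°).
cos(386°) = cos²193° - sin²193° = 0.8988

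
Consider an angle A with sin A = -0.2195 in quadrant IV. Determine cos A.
cos A = √(1 - sin²A) = 0.9756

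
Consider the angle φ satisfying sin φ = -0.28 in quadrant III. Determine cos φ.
cos φ = ±√(1 - sin²φ) = -0.96 (negative in QIII)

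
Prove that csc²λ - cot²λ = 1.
LHS = 1/sin²λ - cos²λ/sin²λ = (1 - cos²λ)/sin²λ = sin²λ/sin²λ = 1 = RHS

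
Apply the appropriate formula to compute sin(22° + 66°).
sin(22° + 66°) = sin 22° cos 66° + cos 22° sin 66° = 0.9994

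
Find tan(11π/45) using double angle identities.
tan(11π/45) = 2 tan 11π/90 / (1 - tan²11π/90) = 0.9657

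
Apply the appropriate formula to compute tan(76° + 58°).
tan(76° + 58°) = (tan 76° + tan 58°)/(1 - tan 76° tan 58°) = -1.036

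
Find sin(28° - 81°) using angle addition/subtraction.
sin(28° - 81°) = sin 28° cos 81° - cos 28° sin 81° = -0.7986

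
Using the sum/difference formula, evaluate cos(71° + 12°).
cos(71° + 12°) = cos 71° cos 12° - sin 71° sin 12° = 0.1219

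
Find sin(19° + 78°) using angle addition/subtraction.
sin(19° + 78°) = sin 19° cos 78° + cos 19° sin 78° = 0.9925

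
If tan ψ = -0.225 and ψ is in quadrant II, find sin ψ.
sin ψ = 0.2195 (using tan²ψ + 1 = sec²ψ)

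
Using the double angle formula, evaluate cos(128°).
cos(128°) = 1 - 2sin²64° = -0.6157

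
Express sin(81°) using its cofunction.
sin(81°) = cos(90° - 81°) = cos(9°)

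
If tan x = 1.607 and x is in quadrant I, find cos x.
cos x = 0.5283 (using tan²x + 1 = sec²x)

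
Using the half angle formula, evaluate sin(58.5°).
sin(58.5°) = √((1 - cos 117°)/2) = 0.8526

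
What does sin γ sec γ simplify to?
sin γ sec γ = tan γ (using Reciprocal + quotient)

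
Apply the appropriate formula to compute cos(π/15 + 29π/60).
cos(π/15 + 29π/60) = cos π/15 cos 29π/60 - sin π/15 sin 29π/60 = -0.1564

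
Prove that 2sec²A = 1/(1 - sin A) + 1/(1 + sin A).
RHS = [(1 + sin A) + (1 - sin A)] / [(1 - sin A)(1 + sin A)] = 2/(1 - sin²A) = 2/cos²A = 2sec²A = LHS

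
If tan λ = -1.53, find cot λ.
cot λ = 1/tan λ = -0.6536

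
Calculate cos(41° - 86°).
cos(41° - 86°) = cos 41° cos 86° + sin 41° sin 86° = √2/2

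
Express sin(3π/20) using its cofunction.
sin(3π/20) = cos(π/2 - 3π/20) = cos(7π/20)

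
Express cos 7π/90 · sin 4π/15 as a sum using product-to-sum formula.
cos 7π/90 sin 4π/15 = (1/2)[sin(7π/90+4π/15) - sin(7π/90-4π/15)]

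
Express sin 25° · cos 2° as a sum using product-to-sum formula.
sin 25° cos 2° = (1/2)[sin(25°+2°) + sin(25°-2°)]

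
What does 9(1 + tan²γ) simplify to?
9(1 + tan²γ) = 9(sec²γ) (using Pythagorean identity)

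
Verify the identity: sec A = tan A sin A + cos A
RHS = sin²A/cos A + cos A = (sin²A + cos²A)/cos A = 1/cos A = sec A = LHS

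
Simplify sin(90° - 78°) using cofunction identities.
sin(90° - 78°) = cos(78°)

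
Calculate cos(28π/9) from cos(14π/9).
cos(28π/9) = cos²14π/9 - sin²14π/9 = -0.9397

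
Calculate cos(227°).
cos(227°) = -0.682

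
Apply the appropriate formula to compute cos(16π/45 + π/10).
cos(16π/45 + π/10) = cos 16π/45 cos π/10 - sin 16π/45 sin π/10 = 0.1392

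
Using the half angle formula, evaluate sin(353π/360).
sin(353π/360) = √((1 - cos 353π/180)/2) = 0.06105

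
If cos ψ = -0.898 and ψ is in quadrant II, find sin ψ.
sin ψ = 0.44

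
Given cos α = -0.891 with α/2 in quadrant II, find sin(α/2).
sin(α/2) = ±√((1 - cos α)/2); positive since α/2 ∈ QII, so sin(α/2) = 0.9724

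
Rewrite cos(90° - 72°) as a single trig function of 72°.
cos(90° - 72°) = sin(72°)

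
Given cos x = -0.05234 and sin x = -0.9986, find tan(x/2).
tan(x/2) = sin x / (1 + cos x) = -1.054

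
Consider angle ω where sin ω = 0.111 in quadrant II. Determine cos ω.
cos ω = ±√(1 - sin²ω) = -0.9938 (negative in QII)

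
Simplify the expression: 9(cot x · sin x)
9(cot x · sin x) = 9(cos x) (using Quotient identity)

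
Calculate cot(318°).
cot(318°) = -1.111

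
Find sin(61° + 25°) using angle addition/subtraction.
sin(61° + 25°) = sin 61° cos 25° + cos 61° sin 25° = 0.9976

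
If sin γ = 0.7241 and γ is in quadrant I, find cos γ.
cos γ = 0.6897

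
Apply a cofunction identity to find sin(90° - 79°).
sin(90° - 79°) = cos(79°) = 0.1908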